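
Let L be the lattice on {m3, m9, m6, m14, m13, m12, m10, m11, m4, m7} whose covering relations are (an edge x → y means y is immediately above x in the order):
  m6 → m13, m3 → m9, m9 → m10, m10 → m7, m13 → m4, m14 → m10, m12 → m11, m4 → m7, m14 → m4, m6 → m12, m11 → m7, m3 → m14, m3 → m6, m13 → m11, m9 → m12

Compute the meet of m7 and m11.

Common lower bounds of {m7, m11}: m11, m12, m13, m3, m6, m9.
The greatest among these is m11.

m11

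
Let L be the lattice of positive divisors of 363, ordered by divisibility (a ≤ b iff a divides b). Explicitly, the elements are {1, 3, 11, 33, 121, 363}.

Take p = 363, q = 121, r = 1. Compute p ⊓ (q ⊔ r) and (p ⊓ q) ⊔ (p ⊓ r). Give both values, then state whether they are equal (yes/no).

q ⊔ r = 121, so p ⊓ (q ⊔ r) = 363 ⊓ 121 = 121.
p ⊓ q = 121 and p ⊓ r = 1, so (p ⊓ q) ⊔ (p ⊓ r) = 121 ⊔ 1 = 121.
Equal: yes.

121; 121; yes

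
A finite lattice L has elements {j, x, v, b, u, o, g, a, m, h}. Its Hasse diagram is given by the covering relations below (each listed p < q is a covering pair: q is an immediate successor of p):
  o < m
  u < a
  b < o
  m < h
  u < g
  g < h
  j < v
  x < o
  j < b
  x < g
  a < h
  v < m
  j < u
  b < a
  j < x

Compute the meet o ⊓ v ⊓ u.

Common lower bounds of {o, v, u}: j.
The greatest among these is j.

j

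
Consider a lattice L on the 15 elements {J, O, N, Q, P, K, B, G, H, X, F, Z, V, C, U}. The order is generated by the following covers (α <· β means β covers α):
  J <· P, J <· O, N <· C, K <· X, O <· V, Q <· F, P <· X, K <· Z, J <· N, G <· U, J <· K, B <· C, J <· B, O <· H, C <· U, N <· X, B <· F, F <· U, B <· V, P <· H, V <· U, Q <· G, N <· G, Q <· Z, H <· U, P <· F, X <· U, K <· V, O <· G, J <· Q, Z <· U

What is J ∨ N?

Common upper bounds of {J, N}: C, G, N, U, X.
The least among these is N.

N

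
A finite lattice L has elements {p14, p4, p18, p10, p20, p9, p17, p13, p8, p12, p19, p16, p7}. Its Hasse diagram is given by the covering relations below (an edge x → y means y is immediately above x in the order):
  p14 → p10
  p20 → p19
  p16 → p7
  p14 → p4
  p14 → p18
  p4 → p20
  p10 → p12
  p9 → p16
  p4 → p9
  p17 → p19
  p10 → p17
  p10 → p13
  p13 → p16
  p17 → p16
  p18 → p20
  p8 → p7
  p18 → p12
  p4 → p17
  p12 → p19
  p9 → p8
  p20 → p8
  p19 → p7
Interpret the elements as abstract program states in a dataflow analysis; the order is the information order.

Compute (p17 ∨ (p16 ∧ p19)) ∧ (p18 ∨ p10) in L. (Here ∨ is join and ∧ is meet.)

p16 ∧ p19 = p17
p17 ∨ p17 = p17
p18 ∨ p10 = p12
p17 ∧ p12 = p10

p10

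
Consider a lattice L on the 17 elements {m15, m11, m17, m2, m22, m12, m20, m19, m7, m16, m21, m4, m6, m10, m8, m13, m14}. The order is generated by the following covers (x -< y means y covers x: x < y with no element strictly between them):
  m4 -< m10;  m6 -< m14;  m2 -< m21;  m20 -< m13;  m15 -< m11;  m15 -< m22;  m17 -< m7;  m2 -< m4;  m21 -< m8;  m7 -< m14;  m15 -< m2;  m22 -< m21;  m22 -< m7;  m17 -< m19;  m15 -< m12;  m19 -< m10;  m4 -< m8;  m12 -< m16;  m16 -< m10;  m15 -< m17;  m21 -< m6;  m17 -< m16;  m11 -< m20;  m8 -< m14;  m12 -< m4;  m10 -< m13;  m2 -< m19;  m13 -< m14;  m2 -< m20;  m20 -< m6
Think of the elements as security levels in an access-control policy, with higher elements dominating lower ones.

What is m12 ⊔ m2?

m4

Common upper bounds of {m12, m2}: m10, m13, m14, m4, m8.
The least among these is m4.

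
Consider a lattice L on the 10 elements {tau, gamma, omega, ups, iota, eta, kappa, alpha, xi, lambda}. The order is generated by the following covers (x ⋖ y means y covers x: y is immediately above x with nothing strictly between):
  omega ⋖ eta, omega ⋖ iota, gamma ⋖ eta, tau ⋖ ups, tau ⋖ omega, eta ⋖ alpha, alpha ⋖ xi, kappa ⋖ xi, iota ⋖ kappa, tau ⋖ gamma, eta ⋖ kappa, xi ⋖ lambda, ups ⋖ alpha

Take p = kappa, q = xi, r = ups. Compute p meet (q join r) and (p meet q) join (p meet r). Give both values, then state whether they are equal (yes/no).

q join r = xi, so p meet (q join r) = kappa meet xi = kappa.
p meet q = kappa and p meet r = tau, so (p meet q) join (p meet r) = kappa join tau = kappa.
Equal: yes.

kappa; kappa; yes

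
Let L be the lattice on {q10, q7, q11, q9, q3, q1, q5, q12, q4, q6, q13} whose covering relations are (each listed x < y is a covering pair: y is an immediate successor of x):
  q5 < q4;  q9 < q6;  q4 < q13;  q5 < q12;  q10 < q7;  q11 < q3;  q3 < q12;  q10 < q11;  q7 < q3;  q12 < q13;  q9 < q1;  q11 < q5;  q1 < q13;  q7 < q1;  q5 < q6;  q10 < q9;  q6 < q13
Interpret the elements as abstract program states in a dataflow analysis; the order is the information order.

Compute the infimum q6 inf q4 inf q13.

Common lower bounds of {q6, q4, q13}: q10, q11, q5.
The greatest among these is q5.

q5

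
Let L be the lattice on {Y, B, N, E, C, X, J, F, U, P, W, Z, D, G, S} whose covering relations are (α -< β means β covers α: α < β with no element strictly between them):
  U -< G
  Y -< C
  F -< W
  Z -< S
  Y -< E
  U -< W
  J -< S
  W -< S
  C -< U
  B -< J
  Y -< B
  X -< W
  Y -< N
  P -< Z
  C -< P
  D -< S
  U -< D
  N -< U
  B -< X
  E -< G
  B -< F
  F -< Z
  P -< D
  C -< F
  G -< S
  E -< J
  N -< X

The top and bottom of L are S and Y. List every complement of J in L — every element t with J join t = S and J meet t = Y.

C, D, N, P, U

Need t with J ∨ t = S and J ∧ t = Y.
Checking each element gives: C, D, N, P, U.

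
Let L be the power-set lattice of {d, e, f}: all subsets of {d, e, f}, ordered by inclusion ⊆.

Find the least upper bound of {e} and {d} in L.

{d,e}

Common upper bounds of {{e}, {d}}: {d,e,f}, {d,e}.
The least among these is {d,e}.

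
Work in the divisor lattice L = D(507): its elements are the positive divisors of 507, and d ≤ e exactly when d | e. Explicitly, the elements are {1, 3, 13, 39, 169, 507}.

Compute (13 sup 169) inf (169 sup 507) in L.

13 ∨ 169 = 169
169 ∨ 507 = 507
169 ∧ 507 = 169

169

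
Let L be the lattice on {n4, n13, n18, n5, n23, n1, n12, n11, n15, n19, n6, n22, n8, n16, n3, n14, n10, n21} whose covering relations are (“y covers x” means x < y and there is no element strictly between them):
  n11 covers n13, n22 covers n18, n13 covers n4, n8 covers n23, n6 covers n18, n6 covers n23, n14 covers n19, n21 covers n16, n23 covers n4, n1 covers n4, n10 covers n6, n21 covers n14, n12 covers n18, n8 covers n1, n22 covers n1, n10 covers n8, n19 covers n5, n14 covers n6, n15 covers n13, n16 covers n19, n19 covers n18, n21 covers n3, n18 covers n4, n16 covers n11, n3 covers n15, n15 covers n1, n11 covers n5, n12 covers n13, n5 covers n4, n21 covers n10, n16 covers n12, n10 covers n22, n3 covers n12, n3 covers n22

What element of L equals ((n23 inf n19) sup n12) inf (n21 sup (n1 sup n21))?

n12

n23 ∧ n19 = n4
n4 ∨ n12 = n12
n1 ∨ n21 = n21
n21 ∨ n21 = n21
n12 ∧ n21 = n12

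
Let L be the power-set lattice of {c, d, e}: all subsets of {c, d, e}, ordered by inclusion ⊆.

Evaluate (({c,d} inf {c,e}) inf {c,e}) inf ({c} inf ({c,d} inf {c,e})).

{c}

{c,d} ∧ {c,e} = {c}
{c} ∧ {c,e} = {c}
{c,d} ∧ {c,e} = {c}
{c} ∧ {c} = {c}
{c} ∧ {c} = {c}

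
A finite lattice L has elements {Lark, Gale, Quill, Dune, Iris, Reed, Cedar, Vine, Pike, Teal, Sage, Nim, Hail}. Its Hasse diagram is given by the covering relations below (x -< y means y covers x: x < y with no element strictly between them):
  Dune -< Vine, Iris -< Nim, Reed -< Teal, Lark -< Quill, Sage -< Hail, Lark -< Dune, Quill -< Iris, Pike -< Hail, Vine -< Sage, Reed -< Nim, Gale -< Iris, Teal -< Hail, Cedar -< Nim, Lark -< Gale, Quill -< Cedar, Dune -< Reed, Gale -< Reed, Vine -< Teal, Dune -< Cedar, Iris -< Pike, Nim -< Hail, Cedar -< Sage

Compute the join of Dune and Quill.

Cedar

Common upper bounds of {Dune, Quill}: Cedar, Hail, Nim, Sage.
The least among these is Cedar.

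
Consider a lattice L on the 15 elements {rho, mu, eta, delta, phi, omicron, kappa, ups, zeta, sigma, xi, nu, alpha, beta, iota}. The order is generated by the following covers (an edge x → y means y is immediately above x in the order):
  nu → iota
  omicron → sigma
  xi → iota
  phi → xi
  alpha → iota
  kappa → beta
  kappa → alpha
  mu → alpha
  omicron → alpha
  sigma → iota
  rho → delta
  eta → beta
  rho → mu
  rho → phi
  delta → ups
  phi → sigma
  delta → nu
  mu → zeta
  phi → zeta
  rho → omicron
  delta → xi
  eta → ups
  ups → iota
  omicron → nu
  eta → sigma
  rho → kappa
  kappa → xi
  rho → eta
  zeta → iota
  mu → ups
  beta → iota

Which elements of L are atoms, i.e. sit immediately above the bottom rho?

delta, eta, kappa, mu, omicron, phi

The atoms are exactly the elements that cover rho: delta, eta, kappa, mu, omicron, phi.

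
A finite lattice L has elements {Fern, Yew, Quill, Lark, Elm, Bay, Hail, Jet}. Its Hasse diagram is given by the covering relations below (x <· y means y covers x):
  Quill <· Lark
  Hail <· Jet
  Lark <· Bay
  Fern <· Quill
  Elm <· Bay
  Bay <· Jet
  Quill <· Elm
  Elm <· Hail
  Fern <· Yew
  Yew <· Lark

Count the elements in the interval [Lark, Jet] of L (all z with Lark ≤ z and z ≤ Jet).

3

The interval [Lark, Jet] = {Bay, Jet, Lark}, which has 3 elements.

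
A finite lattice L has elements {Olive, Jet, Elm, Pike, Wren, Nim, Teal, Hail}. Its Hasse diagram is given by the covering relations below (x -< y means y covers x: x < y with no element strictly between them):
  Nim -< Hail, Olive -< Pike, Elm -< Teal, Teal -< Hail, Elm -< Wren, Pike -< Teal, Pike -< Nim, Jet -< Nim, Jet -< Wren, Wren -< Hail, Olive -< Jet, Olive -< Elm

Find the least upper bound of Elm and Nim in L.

Hail

Common upper bounds of {Elm, Nim}: Hail.
The least among these is Hail.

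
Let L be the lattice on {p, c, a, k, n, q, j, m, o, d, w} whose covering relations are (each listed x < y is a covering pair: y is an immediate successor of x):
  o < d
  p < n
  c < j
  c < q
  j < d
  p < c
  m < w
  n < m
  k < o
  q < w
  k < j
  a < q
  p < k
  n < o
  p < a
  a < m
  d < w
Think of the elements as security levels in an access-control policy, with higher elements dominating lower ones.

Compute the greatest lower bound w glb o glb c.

p

Common lower bounds of {w, o, c}: p.
The greatest among these is p.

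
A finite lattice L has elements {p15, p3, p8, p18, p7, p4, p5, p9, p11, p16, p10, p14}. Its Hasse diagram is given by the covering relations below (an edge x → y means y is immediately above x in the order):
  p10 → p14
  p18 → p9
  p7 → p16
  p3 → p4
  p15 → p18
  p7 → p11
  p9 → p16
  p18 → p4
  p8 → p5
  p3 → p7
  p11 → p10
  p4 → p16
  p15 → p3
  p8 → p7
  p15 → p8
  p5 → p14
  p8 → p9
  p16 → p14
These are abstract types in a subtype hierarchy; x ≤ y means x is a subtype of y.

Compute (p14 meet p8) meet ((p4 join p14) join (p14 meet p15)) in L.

p14 ∧ p8 = p8
p4 ∨ p14 = p14
p14 ∧ p15 = p15
p14 ∨ p15 = p14
p8 ∧ p14 = p8

p8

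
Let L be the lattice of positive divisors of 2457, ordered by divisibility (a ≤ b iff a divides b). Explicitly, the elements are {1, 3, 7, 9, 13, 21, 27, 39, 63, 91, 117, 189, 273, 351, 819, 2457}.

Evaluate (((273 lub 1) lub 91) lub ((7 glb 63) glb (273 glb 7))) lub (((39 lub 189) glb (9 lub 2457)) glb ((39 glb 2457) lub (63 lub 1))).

273 ∨ 1 = 273
273 ∨ 91 = 273
7 ∧ 63 = 7
273 ∧ 7 = 7
7 ∧ 7 = 7
273 ∨ 7 = 273
39 ∨ 189 = 2457
9 ∨ 2457 = 2457
2457 ∧ 2457 = 2457
39 ∧ 2457 = 39
63 ∨ 1 = 63
39 ∨ 63 = 819
2457 ∧ 819 = 819
273 ∨ 819 = 819

819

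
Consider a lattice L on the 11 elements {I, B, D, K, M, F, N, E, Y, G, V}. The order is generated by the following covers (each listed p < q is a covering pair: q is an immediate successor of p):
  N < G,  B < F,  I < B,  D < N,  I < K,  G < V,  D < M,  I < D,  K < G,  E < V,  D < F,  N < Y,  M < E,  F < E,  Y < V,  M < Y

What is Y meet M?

Common lower bounds of {Y, M}: D, I, M.
The greatest among these is M.

M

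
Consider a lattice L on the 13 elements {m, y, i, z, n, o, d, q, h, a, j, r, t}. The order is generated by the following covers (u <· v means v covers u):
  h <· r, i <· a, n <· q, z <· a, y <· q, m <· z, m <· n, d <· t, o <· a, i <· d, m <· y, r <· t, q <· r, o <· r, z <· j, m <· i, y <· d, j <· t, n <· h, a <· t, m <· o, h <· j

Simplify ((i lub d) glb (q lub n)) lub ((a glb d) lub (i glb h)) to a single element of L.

d

i ∨ d = d
q ∨ n = q
d ∧ q = y
a ∧ d = i
i ∧ h = m
i ∨ m = i
y ∨ i = d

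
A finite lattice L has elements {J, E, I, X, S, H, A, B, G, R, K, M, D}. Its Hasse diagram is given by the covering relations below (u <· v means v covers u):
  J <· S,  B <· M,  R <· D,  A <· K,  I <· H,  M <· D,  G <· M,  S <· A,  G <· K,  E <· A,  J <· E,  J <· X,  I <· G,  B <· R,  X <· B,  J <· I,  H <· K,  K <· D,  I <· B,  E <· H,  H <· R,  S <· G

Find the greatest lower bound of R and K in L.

H

Common lower bounds of {R, K}: E, H, I, J.
The greatest among these is H.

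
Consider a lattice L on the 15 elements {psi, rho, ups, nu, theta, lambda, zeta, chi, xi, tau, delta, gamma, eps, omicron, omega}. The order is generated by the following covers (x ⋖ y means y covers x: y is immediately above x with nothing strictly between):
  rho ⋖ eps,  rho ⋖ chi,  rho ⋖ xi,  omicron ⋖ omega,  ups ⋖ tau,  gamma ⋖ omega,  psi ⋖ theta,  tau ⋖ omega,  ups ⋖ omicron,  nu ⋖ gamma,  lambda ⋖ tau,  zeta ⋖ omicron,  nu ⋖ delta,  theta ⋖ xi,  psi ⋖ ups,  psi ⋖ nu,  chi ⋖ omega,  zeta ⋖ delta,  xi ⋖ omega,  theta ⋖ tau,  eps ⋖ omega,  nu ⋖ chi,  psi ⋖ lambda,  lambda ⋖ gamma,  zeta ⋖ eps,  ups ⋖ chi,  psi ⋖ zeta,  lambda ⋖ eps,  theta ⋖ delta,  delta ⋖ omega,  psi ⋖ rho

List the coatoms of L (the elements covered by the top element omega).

The coatoms are exactly the elements covered by omega: chi, delta, eps, gamma, omicron, tau, xi.

chi, delta, eps, gamma, omicron, tau, xi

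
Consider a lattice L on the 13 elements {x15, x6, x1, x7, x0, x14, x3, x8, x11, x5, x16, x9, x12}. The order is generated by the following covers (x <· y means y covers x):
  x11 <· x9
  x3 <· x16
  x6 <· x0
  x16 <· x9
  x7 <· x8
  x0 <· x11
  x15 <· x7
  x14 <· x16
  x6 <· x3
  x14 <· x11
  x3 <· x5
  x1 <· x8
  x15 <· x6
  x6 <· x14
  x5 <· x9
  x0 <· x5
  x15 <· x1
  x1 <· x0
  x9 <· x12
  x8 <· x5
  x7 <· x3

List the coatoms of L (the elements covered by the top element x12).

The coatoms are exactly the elements covered by x12: x9.

x9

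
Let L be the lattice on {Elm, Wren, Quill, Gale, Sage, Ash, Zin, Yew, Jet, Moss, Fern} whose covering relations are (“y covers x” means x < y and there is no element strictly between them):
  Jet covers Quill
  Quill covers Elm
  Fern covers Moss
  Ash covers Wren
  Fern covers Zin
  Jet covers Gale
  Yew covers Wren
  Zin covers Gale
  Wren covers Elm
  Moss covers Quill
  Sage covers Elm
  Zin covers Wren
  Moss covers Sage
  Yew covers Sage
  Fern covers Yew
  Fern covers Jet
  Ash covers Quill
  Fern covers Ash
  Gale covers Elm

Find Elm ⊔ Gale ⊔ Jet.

Common upper bounds of {Elm, Gale, Jet}: Fern, Jet.
The least among these is Jet.

Jet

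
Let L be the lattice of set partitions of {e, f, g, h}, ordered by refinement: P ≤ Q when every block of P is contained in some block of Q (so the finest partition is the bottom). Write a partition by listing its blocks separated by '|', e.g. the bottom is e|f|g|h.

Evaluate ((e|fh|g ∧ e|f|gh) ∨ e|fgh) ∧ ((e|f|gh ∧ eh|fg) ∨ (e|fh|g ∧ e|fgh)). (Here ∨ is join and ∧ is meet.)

e|fh|g ∧ e|f|gh = e|f|g|h
e|f|g|h ∨ e|fgh = e|fgh
e|f|gh ∧ eh|fg = e|f|g|h
e|fh|g ∧ e|fgh = e|fh|g
e|f|g|h ∨ e|fh|g = e|fh|g
e|fgh ∧ e|fh|g = e|fh|g

e|fh|g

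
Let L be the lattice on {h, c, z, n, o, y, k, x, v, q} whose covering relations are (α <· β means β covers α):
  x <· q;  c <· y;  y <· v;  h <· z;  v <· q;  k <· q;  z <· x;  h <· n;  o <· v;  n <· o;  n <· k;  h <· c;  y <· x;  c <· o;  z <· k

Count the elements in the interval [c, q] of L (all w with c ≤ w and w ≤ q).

The interval [c, q] = {c, o, q, v, x, y}, which has 6 elements.

6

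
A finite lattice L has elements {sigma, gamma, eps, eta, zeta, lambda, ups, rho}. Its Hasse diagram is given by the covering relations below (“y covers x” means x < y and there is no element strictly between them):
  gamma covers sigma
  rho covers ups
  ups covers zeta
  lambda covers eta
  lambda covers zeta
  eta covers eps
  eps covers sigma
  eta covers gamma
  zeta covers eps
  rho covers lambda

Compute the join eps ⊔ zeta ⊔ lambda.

Common upper bounds of {eps, zeta, lambda}: lambda, rho.
The least among these is lambda.

lambda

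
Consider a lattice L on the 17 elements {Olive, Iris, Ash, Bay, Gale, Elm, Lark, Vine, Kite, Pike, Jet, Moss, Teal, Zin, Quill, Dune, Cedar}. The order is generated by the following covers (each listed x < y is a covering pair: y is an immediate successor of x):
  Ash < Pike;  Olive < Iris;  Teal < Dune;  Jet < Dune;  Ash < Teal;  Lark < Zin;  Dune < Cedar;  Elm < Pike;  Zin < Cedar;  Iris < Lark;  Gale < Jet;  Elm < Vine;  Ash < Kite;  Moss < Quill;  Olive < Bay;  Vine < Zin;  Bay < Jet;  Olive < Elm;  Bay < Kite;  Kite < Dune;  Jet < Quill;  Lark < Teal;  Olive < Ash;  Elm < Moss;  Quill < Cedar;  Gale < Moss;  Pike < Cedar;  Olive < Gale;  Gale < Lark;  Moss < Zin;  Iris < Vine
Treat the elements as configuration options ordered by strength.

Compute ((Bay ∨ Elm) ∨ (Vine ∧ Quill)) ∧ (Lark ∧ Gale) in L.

Bay ∨ Elm = Quill
Vine ∧ Quill = Elm
Quill ∨ Elm = Quill
Lark ∧ Gale = Gale
Quill ∧ Gale = Gale

Gale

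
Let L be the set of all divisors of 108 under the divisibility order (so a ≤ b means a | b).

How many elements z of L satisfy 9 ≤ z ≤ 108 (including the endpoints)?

The interval [9, 108] = {108, 18, 27, 36, 54, 9}, which has 6 elements.

6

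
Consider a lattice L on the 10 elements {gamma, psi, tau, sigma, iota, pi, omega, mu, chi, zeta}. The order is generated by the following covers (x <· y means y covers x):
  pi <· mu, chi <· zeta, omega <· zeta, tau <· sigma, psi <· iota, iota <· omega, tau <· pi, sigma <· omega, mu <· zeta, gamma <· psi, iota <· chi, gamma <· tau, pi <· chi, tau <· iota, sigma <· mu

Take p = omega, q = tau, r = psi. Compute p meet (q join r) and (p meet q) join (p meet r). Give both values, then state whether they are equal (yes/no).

iota; iota; yes

q join r = iota, so p meet (q join r) = omega meet iota = iota.
p meet q = tau and p meet r = psi, so (p meet q) join (p meet r) = tau join psi = iota.
Equal: yes.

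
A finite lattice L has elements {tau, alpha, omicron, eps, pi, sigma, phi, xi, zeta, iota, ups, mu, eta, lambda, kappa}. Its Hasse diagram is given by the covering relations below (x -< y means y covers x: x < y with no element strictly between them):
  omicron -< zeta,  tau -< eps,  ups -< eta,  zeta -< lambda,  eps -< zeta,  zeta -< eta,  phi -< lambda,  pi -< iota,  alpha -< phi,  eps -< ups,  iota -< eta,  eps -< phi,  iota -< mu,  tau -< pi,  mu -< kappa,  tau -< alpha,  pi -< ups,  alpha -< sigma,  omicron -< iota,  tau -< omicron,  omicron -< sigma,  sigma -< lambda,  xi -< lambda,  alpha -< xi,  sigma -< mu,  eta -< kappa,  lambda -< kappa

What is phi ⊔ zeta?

Common upper bounds of {phi, zeta}: kappa, lambda.
The least among these is lambda.

lambda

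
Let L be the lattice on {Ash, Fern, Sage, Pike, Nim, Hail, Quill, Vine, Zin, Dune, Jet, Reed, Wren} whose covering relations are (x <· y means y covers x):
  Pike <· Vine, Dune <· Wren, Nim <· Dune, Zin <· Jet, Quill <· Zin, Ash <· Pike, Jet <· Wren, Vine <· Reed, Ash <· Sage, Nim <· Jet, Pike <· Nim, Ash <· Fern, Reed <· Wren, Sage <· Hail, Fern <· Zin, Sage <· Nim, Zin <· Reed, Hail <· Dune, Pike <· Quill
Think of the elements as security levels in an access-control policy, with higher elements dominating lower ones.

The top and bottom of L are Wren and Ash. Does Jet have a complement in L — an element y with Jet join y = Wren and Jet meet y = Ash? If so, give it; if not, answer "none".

none

For every candidate y, either Jet ∨ y ≠ Wren or Jet ∧ y ≠ Ash; no complement exists.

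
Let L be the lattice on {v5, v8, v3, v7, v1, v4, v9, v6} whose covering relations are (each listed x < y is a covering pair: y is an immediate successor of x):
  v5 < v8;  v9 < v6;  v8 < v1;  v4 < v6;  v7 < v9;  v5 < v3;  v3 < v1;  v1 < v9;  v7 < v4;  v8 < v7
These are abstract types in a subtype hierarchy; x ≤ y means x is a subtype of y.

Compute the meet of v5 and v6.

Common lower bounds of {v5, v6}: v5.
The greatest among these is v5.

v5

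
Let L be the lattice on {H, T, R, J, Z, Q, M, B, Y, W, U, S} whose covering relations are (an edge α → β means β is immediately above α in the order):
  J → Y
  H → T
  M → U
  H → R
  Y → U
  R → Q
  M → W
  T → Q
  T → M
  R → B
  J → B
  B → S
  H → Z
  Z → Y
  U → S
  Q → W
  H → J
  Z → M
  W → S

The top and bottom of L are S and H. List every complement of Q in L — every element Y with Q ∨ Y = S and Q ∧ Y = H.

J, Y

Need Y with Q ∨ Y = S and Q ∧ Y = H.
Checking each element gives: J, Y.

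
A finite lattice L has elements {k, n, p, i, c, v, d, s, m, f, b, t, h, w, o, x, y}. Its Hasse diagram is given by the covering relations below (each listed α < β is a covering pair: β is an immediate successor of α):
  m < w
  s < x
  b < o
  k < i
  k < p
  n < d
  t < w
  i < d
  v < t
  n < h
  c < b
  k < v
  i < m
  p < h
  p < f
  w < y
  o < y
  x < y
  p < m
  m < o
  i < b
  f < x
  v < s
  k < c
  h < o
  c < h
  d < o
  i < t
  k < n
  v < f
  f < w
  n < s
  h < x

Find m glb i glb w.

Common lower bounds of {m, i, w}: i, k.
The greatest among these is i.

i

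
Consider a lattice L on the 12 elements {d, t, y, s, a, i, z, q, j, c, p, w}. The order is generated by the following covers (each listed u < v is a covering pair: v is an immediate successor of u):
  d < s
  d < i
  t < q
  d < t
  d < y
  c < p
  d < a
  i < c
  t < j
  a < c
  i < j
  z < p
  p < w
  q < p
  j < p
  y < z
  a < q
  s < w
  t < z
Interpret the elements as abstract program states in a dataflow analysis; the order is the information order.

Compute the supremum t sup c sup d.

Common upper bounds of {t, c, d}: p, w.
The least among these is p.

p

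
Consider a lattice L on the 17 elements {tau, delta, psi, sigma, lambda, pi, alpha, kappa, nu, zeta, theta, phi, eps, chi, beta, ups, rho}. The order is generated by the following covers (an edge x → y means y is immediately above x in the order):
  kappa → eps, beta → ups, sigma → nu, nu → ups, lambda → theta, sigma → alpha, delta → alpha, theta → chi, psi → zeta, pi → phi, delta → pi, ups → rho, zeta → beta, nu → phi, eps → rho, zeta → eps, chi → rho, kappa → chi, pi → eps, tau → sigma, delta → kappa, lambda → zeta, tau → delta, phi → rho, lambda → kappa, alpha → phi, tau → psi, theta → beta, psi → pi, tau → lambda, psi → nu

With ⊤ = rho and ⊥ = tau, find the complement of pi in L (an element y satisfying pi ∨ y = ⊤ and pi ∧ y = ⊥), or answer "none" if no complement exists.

theta

Need y with pi ∨ y = rho and pi ∧ y = tau.
Checking each element gives: theta.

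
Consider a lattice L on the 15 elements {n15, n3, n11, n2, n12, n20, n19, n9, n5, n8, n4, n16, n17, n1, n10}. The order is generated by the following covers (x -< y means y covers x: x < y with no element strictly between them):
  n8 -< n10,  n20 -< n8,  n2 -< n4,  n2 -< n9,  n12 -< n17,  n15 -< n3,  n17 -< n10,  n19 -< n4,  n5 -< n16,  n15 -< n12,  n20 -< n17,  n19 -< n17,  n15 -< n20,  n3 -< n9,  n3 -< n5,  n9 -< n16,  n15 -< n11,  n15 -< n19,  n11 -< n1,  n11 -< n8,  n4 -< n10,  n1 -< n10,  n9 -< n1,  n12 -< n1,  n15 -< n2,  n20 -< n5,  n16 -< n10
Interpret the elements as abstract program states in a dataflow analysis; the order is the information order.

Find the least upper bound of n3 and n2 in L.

Common upper bounds of {n3, n2}: n1, n10, n16, n9.
The least among these is n9.

n9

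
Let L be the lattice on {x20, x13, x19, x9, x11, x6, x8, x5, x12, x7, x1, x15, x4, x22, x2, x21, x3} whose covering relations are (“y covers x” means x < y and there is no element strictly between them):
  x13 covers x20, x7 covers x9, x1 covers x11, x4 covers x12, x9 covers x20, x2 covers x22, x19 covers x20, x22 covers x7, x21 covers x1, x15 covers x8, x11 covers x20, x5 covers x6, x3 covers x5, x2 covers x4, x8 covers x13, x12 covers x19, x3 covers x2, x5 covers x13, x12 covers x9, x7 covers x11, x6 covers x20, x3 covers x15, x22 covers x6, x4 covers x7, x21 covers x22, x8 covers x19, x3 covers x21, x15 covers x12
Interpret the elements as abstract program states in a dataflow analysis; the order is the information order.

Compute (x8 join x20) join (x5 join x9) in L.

x8 ∨ x20 = x8
x5 ∨ x9 = x3
x8 ∨ x3 = x3

x3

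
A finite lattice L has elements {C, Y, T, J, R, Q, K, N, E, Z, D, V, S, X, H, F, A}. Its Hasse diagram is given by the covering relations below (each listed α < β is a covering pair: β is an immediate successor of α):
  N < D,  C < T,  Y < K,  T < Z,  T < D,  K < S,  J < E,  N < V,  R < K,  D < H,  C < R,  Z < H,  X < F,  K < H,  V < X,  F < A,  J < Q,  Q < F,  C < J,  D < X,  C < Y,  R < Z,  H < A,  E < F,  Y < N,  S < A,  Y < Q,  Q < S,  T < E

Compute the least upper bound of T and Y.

D

Common upper bounds of {T, Y}: A, D, F, H, X.
The least among these is D.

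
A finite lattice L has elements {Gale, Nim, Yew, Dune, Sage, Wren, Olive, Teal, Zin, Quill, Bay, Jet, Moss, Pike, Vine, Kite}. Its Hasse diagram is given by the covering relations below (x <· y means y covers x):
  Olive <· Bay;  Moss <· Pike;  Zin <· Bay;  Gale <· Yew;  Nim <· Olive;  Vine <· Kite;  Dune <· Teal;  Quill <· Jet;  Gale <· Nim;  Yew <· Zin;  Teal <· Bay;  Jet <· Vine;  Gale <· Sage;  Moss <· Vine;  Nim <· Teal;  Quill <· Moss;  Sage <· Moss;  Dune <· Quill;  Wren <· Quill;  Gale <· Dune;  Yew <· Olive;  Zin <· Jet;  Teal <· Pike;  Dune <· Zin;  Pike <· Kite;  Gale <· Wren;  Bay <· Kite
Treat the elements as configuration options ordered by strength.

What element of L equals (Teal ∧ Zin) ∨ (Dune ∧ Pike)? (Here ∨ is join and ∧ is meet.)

Dune

Teal ∧ Zin = Dune
Dune ∧ Pike = Dune
Dune ∨ Dune = Dune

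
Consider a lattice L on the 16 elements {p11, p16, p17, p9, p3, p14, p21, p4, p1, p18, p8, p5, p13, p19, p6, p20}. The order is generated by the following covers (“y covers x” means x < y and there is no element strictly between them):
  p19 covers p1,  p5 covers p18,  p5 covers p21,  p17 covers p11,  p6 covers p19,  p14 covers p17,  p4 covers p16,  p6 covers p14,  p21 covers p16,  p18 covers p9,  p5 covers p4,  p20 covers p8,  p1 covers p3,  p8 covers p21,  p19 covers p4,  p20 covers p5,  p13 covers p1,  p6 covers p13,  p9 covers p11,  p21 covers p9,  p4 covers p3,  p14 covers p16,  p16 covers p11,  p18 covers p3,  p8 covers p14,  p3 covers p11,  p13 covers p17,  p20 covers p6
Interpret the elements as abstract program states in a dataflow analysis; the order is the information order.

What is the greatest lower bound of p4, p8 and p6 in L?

p16

Common lower bounds of {p4, p8, p6}: p11, p16.
The greatest among these is p16.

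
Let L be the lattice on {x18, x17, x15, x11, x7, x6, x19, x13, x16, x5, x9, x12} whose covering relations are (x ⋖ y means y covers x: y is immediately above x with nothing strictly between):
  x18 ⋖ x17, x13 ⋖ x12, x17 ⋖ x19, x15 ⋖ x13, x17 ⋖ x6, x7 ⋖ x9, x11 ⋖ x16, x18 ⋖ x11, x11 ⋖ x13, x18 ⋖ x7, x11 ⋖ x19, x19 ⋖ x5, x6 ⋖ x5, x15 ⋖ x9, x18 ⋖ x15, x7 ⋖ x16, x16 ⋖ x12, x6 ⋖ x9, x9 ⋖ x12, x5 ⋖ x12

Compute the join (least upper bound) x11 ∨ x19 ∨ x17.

x19

Common upper bounds of {x11, x19, x17}: x12, x19, x5.
The least among these is x19.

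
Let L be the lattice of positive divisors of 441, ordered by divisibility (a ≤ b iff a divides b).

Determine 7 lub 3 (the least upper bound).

21

In the divisibility order, the join is the least common multiple: lcm(7, 3) = 21.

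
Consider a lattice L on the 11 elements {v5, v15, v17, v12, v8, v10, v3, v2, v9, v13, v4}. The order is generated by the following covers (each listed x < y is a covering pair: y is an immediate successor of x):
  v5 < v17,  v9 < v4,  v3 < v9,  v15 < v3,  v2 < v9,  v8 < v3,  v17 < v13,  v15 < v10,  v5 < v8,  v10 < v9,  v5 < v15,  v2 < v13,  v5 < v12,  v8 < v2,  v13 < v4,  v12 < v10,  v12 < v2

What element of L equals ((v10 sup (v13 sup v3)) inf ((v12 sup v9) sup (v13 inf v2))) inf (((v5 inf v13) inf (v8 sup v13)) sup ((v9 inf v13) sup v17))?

v2

v13 ∨ v3 = v4
v10 ∨ v4 = v4
v12 ∨ v9 = v9
v13 ∧ v2 = v2
v9 ∨ v2 = v9
v4 ∧ v9 = v9
v5 ∧ v13 = v5
v8 ∨ v13 = v13
v5 ∧ v13 = v5
v9 ∧ v13 = v2
v2 ∨ v17 = v13
v5 ∨ v13 = v13
v9 ∧ v13 = v2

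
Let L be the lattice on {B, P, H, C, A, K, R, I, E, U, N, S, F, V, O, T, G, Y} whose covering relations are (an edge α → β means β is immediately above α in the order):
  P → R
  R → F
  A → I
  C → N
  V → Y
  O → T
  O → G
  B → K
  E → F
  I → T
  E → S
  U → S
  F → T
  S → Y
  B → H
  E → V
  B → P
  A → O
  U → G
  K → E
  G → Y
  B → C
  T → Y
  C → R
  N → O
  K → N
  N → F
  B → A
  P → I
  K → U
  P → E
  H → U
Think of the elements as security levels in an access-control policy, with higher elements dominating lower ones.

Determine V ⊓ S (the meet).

Common lower bounds of {V, S}: B, E, K, P.
The greatest among these is E.

E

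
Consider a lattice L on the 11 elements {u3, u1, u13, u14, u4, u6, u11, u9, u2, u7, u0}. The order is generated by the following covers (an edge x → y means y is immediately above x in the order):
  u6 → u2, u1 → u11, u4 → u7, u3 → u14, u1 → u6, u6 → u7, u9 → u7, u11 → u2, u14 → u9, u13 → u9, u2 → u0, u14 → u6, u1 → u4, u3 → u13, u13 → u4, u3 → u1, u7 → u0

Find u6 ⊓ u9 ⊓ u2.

Common lower bounds of {u6, u9, u2}: u14, u3.
The greatest among these is u14.

u14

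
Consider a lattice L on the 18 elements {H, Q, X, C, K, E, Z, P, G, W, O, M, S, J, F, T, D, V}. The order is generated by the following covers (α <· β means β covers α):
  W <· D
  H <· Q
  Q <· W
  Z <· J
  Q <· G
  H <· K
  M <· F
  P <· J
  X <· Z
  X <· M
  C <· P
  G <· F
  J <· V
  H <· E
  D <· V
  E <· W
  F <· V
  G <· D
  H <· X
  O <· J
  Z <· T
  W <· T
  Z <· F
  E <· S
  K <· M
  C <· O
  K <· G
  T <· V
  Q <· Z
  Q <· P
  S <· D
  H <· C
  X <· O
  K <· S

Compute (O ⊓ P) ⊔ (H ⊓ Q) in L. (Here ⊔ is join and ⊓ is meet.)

C

O ∧ P = C
H ∧ Q = H
C ∨ H = C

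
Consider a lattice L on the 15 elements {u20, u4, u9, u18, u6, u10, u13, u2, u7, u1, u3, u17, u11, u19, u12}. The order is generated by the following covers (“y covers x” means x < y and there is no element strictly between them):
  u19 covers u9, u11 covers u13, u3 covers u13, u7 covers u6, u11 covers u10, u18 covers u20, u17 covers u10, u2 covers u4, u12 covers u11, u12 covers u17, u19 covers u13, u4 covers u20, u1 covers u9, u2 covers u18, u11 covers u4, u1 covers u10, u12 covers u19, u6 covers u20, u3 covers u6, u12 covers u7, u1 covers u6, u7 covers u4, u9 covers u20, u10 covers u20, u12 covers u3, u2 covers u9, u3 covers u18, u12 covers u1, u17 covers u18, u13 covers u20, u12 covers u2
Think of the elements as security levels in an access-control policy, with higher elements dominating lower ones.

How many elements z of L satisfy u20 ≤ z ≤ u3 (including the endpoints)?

The interval [u20, u3] = {u13, u18, u20, u3, u6}, which has 5 elements.

5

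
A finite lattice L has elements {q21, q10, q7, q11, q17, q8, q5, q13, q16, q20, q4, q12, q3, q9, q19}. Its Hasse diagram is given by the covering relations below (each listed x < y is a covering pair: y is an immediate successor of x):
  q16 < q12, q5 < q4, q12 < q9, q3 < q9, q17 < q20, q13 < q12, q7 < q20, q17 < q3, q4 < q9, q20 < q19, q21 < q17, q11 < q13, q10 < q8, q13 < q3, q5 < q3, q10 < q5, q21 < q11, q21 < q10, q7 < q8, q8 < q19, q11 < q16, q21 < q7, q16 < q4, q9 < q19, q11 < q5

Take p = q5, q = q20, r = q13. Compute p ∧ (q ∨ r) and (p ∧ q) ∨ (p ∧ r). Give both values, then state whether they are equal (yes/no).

q5; q11; no

q ∨ r = q19, so p ∧ (q ∨ r) = q5 ∧ q19 = q5.
p ∧ q = q21 and p ∧ r = q11, so (p ∧ q) ∨ (p ∧ r) = q21 ∨ q11 = q11.
Equal: no.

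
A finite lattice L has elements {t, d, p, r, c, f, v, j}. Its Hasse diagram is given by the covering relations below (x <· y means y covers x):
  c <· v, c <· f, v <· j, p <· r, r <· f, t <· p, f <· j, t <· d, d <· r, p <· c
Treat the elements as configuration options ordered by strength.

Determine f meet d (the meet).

Common lower bounds of {f, d}: d, t.
The greatest among these is d.

d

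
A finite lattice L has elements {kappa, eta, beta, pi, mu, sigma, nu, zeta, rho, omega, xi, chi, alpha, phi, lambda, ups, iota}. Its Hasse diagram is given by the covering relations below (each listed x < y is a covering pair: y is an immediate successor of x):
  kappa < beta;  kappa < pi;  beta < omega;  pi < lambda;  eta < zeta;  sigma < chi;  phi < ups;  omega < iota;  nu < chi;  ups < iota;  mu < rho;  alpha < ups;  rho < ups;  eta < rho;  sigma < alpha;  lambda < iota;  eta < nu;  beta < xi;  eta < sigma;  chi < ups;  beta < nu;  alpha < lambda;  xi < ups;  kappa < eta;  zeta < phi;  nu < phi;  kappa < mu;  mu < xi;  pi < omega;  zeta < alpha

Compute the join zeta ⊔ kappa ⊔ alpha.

Common upper bounds of {zeta, kappa, alpha}: alpha, iota, lambda, ups.
The least among these is alpha.

alpha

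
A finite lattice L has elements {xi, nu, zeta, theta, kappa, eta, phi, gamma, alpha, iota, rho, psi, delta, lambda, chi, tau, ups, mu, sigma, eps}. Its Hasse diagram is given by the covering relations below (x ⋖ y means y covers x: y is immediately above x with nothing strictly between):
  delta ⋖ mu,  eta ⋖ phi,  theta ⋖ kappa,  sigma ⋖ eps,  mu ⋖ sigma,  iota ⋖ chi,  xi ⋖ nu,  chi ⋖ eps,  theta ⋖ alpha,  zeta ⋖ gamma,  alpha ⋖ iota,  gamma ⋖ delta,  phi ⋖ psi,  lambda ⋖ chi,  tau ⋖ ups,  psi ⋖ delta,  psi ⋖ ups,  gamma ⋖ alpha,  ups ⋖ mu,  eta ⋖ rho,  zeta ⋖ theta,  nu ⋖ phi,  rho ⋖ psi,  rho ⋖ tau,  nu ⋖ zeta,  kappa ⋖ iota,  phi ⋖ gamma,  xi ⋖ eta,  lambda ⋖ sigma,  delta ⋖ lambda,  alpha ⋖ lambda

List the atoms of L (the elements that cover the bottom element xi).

eta, nu

The atoms are exactly the elements that cover xi: eta, nu.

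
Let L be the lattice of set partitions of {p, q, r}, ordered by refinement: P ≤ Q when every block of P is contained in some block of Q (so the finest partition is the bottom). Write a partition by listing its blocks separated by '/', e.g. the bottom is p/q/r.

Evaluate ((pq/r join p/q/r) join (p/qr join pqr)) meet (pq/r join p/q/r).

pq/r ∨ p/q/r = pq/r
p/qr ∨ pqr = pqr
pq/r ∨ pqr = pqr
pq/r ∨ p/q/r = pq/r
pqr ∧ pq/r = pq/r

pq/r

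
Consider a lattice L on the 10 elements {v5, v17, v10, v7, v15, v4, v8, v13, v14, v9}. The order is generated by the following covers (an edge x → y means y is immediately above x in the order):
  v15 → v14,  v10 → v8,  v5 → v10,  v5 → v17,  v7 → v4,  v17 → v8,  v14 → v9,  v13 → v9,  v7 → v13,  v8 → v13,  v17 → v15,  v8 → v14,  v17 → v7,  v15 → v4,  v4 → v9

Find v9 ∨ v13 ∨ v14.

Common upper bounds of {v9, v13, v14}: v9.
The least among these is v9.

v9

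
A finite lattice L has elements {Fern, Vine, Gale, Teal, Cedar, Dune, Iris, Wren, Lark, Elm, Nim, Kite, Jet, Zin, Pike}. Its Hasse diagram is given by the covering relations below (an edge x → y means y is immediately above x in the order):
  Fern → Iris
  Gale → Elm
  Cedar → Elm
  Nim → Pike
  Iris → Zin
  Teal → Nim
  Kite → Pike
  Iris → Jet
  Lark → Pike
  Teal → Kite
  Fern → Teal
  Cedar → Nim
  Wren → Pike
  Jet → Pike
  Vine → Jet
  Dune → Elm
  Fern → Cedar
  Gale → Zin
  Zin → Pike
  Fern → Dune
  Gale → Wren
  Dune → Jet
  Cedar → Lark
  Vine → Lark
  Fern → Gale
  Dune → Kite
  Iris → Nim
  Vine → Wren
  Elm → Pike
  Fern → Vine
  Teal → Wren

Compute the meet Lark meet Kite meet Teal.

Common lower bounds of {Lark, Kite, Teal}: Fern.
The greatest among these is Fern.

Fern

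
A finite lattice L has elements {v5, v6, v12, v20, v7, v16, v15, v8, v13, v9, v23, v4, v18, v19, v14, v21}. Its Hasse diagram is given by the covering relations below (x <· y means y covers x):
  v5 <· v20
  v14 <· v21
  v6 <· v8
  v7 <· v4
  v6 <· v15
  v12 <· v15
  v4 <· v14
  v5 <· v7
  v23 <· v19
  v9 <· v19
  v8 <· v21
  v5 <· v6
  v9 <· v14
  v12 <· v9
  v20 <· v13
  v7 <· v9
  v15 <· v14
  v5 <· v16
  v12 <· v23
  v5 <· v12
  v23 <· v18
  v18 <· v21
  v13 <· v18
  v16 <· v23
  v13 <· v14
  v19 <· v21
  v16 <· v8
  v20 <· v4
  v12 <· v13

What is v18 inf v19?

v23

Common lower bounds of {v18, v19}: v12, v16, v23, v5.
The greatest among these is v23.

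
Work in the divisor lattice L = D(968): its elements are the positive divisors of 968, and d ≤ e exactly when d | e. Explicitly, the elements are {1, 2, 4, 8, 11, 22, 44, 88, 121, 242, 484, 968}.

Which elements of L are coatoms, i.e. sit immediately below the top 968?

484, 88

The coatoms are exactly the elements covered by 968: 484, 88.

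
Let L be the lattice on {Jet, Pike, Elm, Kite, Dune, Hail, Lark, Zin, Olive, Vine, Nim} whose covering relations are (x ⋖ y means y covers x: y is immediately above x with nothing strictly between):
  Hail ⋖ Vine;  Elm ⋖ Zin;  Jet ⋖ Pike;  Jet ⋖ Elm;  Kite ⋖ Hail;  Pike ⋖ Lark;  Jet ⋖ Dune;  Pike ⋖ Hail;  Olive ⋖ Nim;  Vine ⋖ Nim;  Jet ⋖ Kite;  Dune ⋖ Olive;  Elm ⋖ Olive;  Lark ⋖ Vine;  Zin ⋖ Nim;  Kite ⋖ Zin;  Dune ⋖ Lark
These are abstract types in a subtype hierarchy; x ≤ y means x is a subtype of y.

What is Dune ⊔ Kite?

Vine

Common upper bounds of {Dune, Kite}: Nim, Vine.
The least among these is Vine.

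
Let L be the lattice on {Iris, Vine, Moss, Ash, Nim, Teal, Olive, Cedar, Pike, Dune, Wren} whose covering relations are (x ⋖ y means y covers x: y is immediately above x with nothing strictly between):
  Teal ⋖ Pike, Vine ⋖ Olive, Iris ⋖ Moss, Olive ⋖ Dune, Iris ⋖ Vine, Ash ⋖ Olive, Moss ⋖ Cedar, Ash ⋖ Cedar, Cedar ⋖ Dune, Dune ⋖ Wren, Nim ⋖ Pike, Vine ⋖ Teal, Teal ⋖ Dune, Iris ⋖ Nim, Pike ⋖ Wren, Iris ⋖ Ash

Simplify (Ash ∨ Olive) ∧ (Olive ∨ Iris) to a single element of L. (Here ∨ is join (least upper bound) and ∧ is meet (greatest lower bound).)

Olive

Ash ∨ Olive = Olive
Olive ∨ Iris = Olive
Olive ∧ Olive = Olive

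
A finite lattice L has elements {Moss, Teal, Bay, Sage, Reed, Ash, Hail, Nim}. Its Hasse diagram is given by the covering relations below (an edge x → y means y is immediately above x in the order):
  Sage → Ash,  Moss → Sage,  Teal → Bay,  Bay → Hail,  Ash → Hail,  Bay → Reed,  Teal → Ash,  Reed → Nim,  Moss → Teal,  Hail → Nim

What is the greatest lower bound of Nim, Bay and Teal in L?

Teal

Common lower bounds of {Nim, Bay, Teal}: Moss, Teal.
The greatest among these is Teal.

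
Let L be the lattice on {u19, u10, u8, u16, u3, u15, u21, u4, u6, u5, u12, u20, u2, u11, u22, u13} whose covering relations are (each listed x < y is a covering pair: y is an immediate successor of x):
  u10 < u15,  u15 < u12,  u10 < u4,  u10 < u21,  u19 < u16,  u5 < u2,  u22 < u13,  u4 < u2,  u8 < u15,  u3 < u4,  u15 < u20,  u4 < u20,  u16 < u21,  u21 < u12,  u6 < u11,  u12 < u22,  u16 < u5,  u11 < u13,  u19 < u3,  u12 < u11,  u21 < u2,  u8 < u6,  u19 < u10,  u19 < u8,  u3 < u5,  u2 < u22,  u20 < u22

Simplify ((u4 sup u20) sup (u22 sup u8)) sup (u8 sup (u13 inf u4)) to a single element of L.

u4 ∨ u20 = u20
u22 ∨ u8 = u22
u20 ∨ u22 = u22
u13 ∧ u4 = u4
u8 ∨ u4 = u20
u22 ∨ u20 = u22

u22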